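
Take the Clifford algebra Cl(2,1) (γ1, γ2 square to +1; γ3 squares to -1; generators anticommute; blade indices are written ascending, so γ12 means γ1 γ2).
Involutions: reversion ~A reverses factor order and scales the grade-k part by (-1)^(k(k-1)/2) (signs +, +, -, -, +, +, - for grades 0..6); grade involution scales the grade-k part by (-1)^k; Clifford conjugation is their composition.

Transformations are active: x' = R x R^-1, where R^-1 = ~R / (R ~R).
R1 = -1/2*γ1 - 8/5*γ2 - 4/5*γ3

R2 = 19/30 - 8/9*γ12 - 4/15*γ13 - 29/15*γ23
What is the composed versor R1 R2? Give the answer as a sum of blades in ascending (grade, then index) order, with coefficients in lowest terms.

Distribute over the terms of R1 (each basis-blade product reordered to ascending indices, repeated generators contracted through their squares):
(-1/2*γ1) R2 = -19/60*γ1 + 4/9*γ2 + 2/15*γ3 + 29/30*γ123
(-8/5*γ2) R2 = -64/45*γ1 - 76/75*γ2 + 232/75*γ3 - 32/75*γ123
(-4/5*γ3) R2 = 16/75*γ1 + 116/75*γ2 - 38/75*γ3 + 32/45*γ123
Summing the partial products and collecting blades:
Answer: -1373/900*γ1 + 44/45*γ2 + 68/25*γ3 + 563/450*γ123


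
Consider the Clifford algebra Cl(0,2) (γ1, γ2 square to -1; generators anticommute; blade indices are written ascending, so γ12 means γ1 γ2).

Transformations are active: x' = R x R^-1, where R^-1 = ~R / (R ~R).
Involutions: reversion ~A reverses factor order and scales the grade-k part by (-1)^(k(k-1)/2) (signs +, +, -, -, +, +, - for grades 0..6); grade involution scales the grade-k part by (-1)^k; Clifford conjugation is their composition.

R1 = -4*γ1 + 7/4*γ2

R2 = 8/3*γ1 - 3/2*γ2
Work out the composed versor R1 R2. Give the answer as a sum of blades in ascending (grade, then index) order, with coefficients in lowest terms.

Distribute over the terms of R1 (each basis-blade product reordered to ascending indices, repeated generators contracted through their squares):
(-4*γ1) R2 = 32/3 + 6*γ12
(7/4*γ2) R2 = 21/8 - 14/3*γ12
Summing the partial products and collecting blades:
Answer: 319/24 + 4/3*γ12


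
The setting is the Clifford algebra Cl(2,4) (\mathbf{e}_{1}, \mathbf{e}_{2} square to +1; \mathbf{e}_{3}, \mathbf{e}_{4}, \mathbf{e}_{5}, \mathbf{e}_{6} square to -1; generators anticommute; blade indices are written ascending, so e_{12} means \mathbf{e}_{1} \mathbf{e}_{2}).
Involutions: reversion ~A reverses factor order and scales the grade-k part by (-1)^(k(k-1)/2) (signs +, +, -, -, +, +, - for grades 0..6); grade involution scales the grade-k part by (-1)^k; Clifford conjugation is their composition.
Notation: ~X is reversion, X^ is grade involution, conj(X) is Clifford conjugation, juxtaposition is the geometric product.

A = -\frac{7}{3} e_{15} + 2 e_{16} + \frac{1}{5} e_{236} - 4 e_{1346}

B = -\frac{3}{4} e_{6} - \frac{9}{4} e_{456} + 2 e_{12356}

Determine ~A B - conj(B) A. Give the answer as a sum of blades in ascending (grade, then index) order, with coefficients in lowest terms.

first term: -\frac{3}{2} e_{1} + \frac{2}{5} e_{15} - \frac{3}{20} e_{23} - 3 e_{134} + 9 e_{135} - \frac{9}{2} e_{145} - \frac{21}{4} e_{146} - \frac{7}{4} e_{156} + 4 e_{235} + \frac{14}{3} e_{236} + 8 e_{245} - \frac{9}{20} e_{2345}
second term: \frac{3}{2} e_{1} + \frac{2}{5} e_{15} - \frac{3}{20} e_{23} - 3 e_{134} + 9 e_{135} - \frac{9}{2} e_{145} - \frac{21}{4} e_{146} - \frac{7}{4} e_{156} + 4 e_{235} + \frac{14}{3} e_{236} + 8 e_{245} + \frac{9}{20} e_{2345}
Answer: -3 e_{1} - \frac{9}{10} e_{2345}


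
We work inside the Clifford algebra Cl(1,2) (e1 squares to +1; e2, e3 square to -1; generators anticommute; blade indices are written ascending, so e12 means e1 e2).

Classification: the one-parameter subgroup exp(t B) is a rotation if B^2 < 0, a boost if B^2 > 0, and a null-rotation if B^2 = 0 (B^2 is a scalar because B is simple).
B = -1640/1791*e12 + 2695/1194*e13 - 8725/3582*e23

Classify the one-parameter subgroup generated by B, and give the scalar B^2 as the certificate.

B^2 term by term: the squares give (-1640/1791)^2*(e12)^2 + (2695/1194)^2*(e13)^2 + (-8725/3582)^2*(e23)^2 = 2689600/3207681*(+1) + 7263025/1425636*(+1) + 76125625/12830724*(-1) = 0 (each basis 2-blade squares to minus the product of its generators' squares); cross terms between blades sharing an index anticommute and cancel. So B^2 = 0.
Answer: null-rotation, certificate B^2 = 0. The scalar 0 is the complete invariant here: its sign names the subgroup type.


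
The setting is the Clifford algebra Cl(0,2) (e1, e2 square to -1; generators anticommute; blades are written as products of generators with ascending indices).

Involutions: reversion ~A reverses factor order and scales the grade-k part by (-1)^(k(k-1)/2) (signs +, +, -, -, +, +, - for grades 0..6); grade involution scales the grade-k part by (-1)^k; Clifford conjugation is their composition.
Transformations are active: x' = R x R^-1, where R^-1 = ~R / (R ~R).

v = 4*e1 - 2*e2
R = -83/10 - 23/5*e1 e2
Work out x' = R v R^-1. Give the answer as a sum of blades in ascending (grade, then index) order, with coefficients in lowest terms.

~R = -83/10 + 23/5*e1 e2, and R ~R = 1801/20, so R^-1 = ~R / (1801/20).
R v = -212/5*e1 - 9/5*e2
Answer: 34364/9005*e1 + 20998/9005*e2


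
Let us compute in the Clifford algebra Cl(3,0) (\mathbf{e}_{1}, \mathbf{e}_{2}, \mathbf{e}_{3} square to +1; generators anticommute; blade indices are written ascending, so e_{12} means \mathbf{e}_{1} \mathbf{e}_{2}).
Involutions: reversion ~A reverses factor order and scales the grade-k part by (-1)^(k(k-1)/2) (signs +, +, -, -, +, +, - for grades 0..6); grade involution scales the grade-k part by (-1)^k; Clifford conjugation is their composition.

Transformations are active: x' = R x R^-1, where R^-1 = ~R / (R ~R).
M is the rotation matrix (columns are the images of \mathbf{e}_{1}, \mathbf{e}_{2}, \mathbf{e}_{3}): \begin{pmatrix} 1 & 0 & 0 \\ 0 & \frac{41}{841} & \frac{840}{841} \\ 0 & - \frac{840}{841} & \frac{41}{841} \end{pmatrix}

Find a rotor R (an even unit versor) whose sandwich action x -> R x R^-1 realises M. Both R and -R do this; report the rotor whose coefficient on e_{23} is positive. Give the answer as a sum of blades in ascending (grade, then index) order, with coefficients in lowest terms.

Method: write R = a + b12*e_{12} + b13*e_{13} + b23*e_{23} with a^2 + b12^2 + b13^2 + b23^2 = 1 (so R^-1 = ~R). Expanding the columns R e_j ~R gives tr M = 4a^2 - 1 and, from the antisymmetric part, M21 - M12 = -4a*b12, M13 - M31 = 4a*b13, M32 - M23 = -4a*b23.
Here tr M = \frac{923}{841}, so a^2 = (1 + tr M)/4 = \frac{441}{841} and a = ±\frac{21}{29}. Taking a = \frac{21}{29}: M21 - M12 = 0, M13 - M31 = 0, M32 - M23 = -\frac{1680}{841}, giving b12 = 0, b13 = 0, b23 = \frac{20}{29}, i.e. R = \frac{21}{29} + \frac{20}{29} e_{23}.
Its e_{23} coefficient is already positive.
Answer: \frac{21}{29} + \frac{20}{29} e_{23}. Key observation: the double cover Spin(3) -> SO(3) sends R and -R to the same matrix (trace \frac{923}{841} here), so the stated sign of the e_{23} coefficient is what selects one sheet.


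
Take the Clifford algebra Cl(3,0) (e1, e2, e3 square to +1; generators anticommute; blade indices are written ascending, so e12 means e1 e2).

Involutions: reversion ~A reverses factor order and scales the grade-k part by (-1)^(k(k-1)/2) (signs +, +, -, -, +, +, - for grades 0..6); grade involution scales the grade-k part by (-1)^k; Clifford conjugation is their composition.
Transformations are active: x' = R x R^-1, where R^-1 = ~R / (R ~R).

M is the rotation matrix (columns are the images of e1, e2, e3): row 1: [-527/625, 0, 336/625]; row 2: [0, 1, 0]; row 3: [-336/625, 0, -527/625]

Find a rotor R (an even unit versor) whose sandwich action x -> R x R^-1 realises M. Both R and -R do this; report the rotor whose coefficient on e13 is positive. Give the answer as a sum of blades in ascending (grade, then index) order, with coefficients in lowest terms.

Method: write R = a + b12*e12 + b13*e13 + b23*e23 with a^2 + b12^2 + b13^2 + b23^2 = 1 (so R^-1 = ~R). Expanding the columns R e_j ~R gives tr M = 4a^2 - 1 and, from the antisymmetric part, M21 - M12 = -4a*b12, M13 - M31 = 4a*b13, M32 - M23 = -4a*b23.
Here tr M = -429/625, so a^2 = (1 + tr M)/4 = 49/625 and a = ±7/25. Taking a = 7/25: M21 - M12 = 0, M13 - M31 = 672/625, M32 - M23 = 0, giving b12 = 0, b13 = 24/25, b23 = 0, i.e. R = 7/25 + 24/25*e13.
Its e13 coefficient is already positive.
Answer: 7/25 + 24/25*e13. Uniqueness: Spin(3) -> SO(3) maps R and -R to the same rotation of trace -429/625; fixing the sign of the e13 coefficient removes the ambiguity.


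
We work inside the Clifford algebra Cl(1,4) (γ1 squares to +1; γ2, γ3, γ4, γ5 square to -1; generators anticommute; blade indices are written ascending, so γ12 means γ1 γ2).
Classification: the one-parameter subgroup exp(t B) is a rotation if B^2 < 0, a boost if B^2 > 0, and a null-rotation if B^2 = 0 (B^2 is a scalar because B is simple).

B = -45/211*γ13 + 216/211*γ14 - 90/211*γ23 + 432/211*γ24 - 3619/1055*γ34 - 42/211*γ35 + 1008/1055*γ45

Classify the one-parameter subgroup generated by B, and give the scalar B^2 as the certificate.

B^2 term by term: the squares give (-45/211)^2*(γ13)^2 + (216/211)^2*(γ14)^2 + (-90/211)^2*(γ23)^2 + (432/211)^2*(γ24)^2 + (-3619/1055)^2*(γ34)^2 + (-42/211)^2*(γ35)^2 + (1008/1055)^2*(γ45)^2 = 2025/44521*(+1) + 46656/44521*(+1) + 8100/44521*(-1) + 186624/44521*(-1) + 13097161/1113025*(-1) + 1764/44521*(-1) + 1016064/1113025*(-1) = -16 (each basis 2-blade squares to minus the product of its generators' squares); cross terms between blades sharing an index anticommute and cancel; the commuting (index-disjoint) pairs give grade-4 terms 2*c*c'*(blade product), which cancel blade by blade — γ1234: 38880/44521 - 38880/44521 = 0; γ1345: -18144/44521 + 18144/44521 = 0; γ2345: -36288/44521 + 36288/44521 = 0 — confirming B is simple. So B^2 = -16.
Answer: rotation, certificate B^2 = -16. Certificate logic: -16 is a conjugation-invariant scalar, so its sign fixes rotation versus boost versus null-rotation outright.


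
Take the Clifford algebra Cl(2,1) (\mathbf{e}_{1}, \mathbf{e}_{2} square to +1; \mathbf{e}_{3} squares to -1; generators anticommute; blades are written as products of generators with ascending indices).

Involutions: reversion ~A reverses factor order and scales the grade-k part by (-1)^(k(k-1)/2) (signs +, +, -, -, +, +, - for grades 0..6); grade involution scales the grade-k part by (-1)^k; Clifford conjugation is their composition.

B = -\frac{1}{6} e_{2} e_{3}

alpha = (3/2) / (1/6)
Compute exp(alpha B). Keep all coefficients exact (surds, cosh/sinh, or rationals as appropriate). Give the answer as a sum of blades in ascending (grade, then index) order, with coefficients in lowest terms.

B^2 = (-\frac{1}{6})^2*(e_{2} e_{3})^2 = \frac{1}{36}*(+1) = \frac{1}{36} (a basis 2-blade squares to minus the product of its generators' squares).
B^2 = \frac{1}{36} — a positive square means the series sums to a boost: l = \frac{1}{6}, alpha*l = \frac{3}{2}, so exp(alpha B) = cosh(\frac{3}{2}) + (sinh(\frac{3}{2})/(\frac{1}{6}))*B = \cosh{\left(\frac{3}{2} \right)} + (6 \sinh{\left(\frac{3}{2} \right)})*B.
Answer: \cosh{\left(\frac{3}{2} \right)} - \sinh{\left(\frac{3}{2} \right)} e_{2} e_{3}


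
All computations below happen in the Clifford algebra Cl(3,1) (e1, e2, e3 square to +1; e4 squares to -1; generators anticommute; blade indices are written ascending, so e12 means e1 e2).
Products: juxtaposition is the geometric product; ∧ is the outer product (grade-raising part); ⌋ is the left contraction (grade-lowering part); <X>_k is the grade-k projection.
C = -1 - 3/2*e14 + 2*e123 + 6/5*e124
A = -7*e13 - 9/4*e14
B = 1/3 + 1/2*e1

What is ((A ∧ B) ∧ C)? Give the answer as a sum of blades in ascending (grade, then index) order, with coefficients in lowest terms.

step 1: -7/3*e13 - 3/4*e14
step 2: 7/3*e13 + 3/4*e14
Answer: 7/3*e13 + 3/4*e14


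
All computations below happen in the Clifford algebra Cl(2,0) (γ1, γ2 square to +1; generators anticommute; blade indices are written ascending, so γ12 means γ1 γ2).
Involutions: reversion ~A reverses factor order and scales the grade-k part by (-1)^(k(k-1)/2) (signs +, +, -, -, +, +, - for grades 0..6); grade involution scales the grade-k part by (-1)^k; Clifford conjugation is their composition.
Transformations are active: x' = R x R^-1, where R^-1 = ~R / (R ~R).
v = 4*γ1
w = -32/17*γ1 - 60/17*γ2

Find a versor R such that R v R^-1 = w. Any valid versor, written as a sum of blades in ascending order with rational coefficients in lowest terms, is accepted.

The midline construction: v and w both square to 16, so reflecting in their sum 36/17*γ1 - 60/17*γ2 exchanges them.
Answer: 36/17*γ1 - 60/17*γ2


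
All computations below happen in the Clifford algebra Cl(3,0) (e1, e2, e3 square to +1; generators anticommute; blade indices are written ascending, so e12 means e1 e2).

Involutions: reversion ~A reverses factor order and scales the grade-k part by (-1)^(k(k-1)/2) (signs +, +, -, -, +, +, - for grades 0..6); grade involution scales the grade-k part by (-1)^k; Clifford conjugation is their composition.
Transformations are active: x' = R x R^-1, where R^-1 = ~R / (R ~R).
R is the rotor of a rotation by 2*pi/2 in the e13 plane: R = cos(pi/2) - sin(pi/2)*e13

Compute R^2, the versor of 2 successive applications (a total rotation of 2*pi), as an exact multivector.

Rotor phase runs at HALF the rotation angle; powers of one rotor simply add phase, so after 2 steps in e13 the phase is 2*pi/2 = pi and R^2 = cos(pi) - sin(pi)*e13.
cos(pi) = -1 and sin(pi) = 0, so R^2 = -1. The total rotation 2*pi is 1 full turn, so every vector returns to itself, yet the rotor is -1, on the OTHER sheet of the double cover (an odd number of 2*pi turns).
Answer: -1


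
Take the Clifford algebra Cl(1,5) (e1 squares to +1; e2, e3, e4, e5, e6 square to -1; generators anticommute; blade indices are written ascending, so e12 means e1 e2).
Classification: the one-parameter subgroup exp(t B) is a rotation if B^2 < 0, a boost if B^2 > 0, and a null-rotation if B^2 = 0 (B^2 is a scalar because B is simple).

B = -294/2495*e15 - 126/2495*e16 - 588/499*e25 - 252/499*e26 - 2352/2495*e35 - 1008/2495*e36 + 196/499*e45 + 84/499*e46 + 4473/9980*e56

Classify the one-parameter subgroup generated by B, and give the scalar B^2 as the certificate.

B^2 term by term: the squares give (-294/2495)^2*(e15)^2 + (-126/2495)^2*(e16)^2 + (-588/499)^2*(e25)^2 + (-252/499)^2*(e26)^2 + (-2352/2495)^2*(e35)^2 + (-1008/2495)^2*(e36)^2 + (196/499)^2*(e45)^2 + (84/499)^2*(e46)^2 + (4473/9980)^2*(e56)^2 = 86436/6225025*(+1) + 15876/6225025*(+1) + 345744/249001*(-1) + 63504/249001*(-1) + 5531904/6225025*(-1) + 1016064/6225025*(-1) + 38416/249001*(-1) + 7056/249001*(-1) + 20007729/99600400*(-1) = -49/16 (each basis 2-blade squares to minus the product of its generators' squares); cross terms between blades sharing an index anticommute and cancel; the commuting (index-disjoint) pairs give grade-4 terms 2*c*c'*(blade product), which cancel blade by blade — e1256: -148176/1245005 + 148176/1245005 = 0; e1356: -592704/6225025 + 592704/6225025 = 0; e1456: 49392/1245005 - 49392/1245005 = 0; e2356: -1185408/1245005 + 1185408/1245005 = 0; e2456: 98784/249001 - 98784/249001 = 0; e3456: 395136/1245005 - 395136/1245005 = 0 — confirming B is simple. So B^2 = -49/16.
Answer: rotation, certificate B^2 = -49/16. Note: conjugating B changes its blade decomposition but never the scalar B^2 = -49/16, whose sign settles the classification.


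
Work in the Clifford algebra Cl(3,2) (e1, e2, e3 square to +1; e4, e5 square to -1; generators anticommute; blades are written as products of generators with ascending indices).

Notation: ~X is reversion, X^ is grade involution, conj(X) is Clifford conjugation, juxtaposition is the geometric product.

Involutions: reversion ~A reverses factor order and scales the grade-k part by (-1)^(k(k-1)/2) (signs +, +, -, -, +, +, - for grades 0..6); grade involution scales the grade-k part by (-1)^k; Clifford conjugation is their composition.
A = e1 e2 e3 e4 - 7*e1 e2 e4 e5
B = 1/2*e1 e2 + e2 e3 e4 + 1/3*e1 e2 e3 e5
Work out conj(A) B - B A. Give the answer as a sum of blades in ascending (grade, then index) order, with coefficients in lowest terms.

first term: e1 - 17/6*e3 e4 + 23/6*e4 e5 - 7*e1 e3 e5
second term: -e1 + 11/6*e3 e4 + 19/6*e4 e5 - 7*e1 e3 e5
Answer: 2*e1 - 14/3*e3 e4 + 2/3*e4 e5


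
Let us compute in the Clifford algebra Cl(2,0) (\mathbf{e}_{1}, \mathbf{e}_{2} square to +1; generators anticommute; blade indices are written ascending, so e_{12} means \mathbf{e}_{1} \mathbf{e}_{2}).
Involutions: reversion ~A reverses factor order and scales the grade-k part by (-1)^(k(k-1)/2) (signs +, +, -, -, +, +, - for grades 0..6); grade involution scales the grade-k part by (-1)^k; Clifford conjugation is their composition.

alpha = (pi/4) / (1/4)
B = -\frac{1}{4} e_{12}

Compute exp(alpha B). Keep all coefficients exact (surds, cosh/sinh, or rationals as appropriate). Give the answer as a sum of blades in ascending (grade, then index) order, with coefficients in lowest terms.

B^2 = (-\frac{1}{4})^2*(e_{12})^2 = \frac{1}{16}*(-1) = -\frac{1}{16} (a basis 2-blade squares to minus the product of its generators' squares).
B^2 = -\frac{1}{16} — circular case — the even/odd split gives cos and sin: l = \frac{1}{4}, alpha*l = \frac{\pi}{4}, so exp(alpha B) = cos(\frac{\pi}{4}) + (sin(\frac{\pi}{4})/(\frac{1}{4}))*B = \frac{\sqrt{2}}{2} + (2 \sqrt{2})*B.
Answer: \frac{\sqrt{2}}{2} - \frac{\sqrt{2}}{2} e_{12}


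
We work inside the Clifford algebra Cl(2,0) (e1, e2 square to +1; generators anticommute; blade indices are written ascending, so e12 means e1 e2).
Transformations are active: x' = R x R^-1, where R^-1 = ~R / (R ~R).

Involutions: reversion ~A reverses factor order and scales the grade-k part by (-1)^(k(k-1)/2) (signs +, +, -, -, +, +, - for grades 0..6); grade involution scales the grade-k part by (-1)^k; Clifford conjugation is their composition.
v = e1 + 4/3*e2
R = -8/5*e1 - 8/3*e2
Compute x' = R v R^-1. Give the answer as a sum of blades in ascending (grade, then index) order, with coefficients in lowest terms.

~R = -8/5*e1 - 8/3*e2, and R ~R = 2176/225, so R^-1 = ~R / (2176/225).
R v = -232/45 + 8/15*e12
Answer: 12/17*e1 + 77/51*e2


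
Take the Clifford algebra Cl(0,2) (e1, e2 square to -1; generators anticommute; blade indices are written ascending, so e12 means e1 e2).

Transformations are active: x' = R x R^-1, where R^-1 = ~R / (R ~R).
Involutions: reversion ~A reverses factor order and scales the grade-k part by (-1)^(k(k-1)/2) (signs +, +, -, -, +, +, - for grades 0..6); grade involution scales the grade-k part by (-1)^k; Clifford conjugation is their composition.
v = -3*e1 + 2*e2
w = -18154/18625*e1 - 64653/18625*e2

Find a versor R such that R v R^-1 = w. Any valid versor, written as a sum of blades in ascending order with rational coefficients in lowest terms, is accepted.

Why this works: both vectors square to -13, so q(v) = q(w) and R = v + w = -74029/18625*e1 - 27403/18625*e2 carries v to w — its own direction survives, the complement (v - w)/2 flips.
Answer: -74029/18625*e1 - 27403/18625*e2


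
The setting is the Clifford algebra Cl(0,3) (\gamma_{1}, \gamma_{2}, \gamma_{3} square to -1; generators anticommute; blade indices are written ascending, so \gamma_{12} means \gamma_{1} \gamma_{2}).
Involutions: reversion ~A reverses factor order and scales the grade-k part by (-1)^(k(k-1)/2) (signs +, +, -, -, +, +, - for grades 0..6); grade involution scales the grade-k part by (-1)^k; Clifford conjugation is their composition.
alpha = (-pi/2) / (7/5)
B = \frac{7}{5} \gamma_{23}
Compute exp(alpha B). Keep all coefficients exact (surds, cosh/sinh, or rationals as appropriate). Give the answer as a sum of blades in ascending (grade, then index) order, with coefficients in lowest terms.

B^2 = (\frac{7}{5})^2*(\gamma_{23})^2 = \frac{49}{25}*(-1) = -\frac{49}{25} (a basis 2-blade squares to minus the product of its generators' squares).
B^2 = -\frac{49}{25} — the series telescopes trigonometrically here: l = \frac{7}{5}, alpha*l = - \frac{\pi}{2}, so exp(alpha B) = cos(- \frac{\pi}{2}) + (sin(- \frac{\pi}{2})/(\frac{7}{5}))*B = 0 + (- \frac{5}{7})*B.
Answer: -\gamma_{23}


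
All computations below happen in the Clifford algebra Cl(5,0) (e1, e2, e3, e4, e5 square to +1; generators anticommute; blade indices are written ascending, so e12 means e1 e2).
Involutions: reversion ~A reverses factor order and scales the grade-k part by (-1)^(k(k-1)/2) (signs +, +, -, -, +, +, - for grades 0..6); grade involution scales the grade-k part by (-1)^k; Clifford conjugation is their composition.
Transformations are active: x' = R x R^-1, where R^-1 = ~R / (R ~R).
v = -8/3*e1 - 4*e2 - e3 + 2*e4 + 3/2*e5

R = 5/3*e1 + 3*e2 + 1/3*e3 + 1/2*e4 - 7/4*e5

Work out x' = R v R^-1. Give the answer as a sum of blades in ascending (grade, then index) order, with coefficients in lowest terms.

~R = 5/3*e1 + 3*e2 + 1/3*e3 + 1/2*e4 - 7/4*e5, and R ~R = 2189/144, so R^-1 = ~R / (2189/144).
R v = -1325/72 + 4/3*e12 - 7/9*e13 + 14/3*e14 - 13/6*e15 - 5/3*e23 + 8*e24 - 5/2*e25 + 7/6*e34 - 5/4*e35 + 17/4*e45
Answer: -2996/2189*e1 - 7144/2189*e2 + 1267/6567*e3 - 7028/2189*e4 + 11983/4378*e5


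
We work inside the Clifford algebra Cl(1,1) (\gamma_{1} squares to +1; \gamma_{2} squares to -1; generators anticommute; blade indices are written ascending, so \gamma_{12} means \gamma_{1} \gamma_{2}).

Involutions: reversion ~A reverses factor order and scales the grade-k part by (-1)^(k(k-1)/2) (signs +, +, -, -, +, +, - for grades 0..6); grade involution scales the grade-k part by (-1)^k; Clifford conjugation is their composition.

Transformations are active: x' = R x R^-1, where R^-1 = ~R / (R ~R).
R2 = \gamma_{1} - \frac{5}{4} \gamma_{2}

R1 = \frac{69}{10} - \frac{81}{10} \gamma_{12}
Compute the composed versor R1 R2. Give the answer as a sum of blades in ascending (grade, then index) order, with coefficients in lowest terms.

Distribute over the terms of R1 (each basis-blade product reordered to ascending indices, repeated generators contracted through their squares):
(\frac{69}{10}) R2 = \frac{69}{10} \gamma_{1} - \frac{69}{8} \gamma_{2}
(-\frac{81}{10} \gamma_{12}) R2 = -\frac{81}{8} \gamma_{1} + \frac{81}{10} \gamma_{2}
Summing the partial products and collecting blades:
Answer: -\frac{129}{40} \gamma_{1} - \frac{21}{40} \gamma_{2}


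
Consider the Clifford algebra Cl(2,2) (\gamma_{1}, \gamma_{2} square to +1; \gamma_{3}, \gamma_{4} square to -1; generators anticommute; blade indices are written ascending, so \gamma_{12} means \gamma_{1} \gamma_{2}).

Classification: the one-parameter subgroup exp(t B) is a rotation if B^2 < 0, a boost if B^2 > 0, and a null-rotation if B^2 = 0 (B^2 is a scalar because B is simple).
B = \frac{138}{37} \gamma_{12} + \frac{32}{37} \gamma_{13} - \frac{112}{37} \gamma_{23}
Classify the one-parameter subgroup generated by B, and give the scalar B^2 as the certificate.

B^2 term by term: the squares give (\frac{138}{37})^2*(\gamma_{12})^2 + (\frac{32}{37})^2*(\gamma_{13})^2 + (-\frac{112}{37})^2*(\gamma_{23})^2 = \frac{19044}{1369}*(-1) + \frac{1024}{1369}*(+1) + \frac{12544}{1369}*(+1) = -4 (each basis 2-blade squares to minus the product of its generators' squares); cross terms between blades sharing an index anticommute and cancel. So B^2 = -4.
Answer: rotation, certificate B^2 = -4. Why this suffices: the scalar -4 survives any versor conjugation, so its sign alone determines the class however B is presented.


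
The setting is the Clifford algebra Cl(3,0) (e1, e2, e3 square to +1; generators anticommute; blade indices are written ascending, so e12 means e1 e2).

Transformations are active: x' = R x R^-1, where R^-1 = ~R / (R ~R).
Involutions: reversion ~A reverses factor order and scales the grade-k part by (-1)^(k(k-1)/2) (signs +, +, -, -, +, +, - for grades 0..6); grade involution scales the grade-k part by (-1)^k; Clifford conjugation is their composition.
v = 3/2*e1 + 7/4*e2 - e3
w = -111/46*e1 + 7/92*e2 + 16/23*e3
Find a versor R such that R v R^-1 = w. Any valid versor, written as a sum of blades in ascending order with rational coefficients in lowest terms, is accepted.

Since q(v) = q(w) = 101/16, the sum R = v + w = -21/23*e1 + 42/23*e2 - 7/23*e3 does the job whenever invertible.
Answer: -21/23*e1 + 42/23*e2 - 7/23*e3


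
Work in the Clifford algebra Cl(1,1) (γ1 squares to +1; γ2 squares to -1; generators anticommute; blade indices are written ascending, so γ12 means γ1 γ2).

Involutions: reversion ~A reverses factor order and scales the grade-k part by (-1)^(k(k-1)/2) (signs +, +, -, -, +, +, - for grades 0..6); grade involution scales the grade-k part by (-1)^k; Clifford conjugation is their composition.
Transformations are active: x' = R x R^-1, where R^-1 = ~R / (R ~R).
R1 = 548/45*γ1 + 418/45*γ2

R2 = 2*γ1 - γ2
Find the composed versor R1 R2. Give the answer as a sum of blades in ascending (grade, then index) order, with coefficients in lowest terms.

Distribute over the terms of R1 (each basis-blade product reordered to ascending indices, repeated generators contracted through their squares):
(548/45*γ1) R2 = 1096/45 - 548/45*γ12
(418/45*γ2) R2 = 418/45 - 836/45*γ12
Summing the partial products and collecting blades:
Answer: 1514/45 - 1384/45*γ12


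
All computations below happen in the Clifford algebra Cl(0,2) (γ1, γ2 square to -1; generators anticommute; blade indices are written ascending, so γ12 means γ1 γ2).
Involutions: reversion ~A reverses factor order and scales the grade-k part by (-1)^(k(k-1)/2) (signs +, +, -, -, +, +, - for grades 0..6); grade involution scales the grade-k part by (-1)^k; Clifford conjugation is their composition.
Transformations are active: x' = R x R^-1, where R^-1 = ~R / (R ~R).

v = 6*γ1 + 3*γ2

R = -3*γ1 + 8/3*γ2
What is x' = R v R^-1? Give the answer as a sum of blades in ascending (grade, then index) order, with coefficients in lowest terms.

~R = -3*γ1 + 8/3*γ2, and R ~R = -145/9, so R^-1 = ~R / (-145/9).
R v = 10 - 25*γ12
Answer: -66/29*γ1 - 183/29*γ2


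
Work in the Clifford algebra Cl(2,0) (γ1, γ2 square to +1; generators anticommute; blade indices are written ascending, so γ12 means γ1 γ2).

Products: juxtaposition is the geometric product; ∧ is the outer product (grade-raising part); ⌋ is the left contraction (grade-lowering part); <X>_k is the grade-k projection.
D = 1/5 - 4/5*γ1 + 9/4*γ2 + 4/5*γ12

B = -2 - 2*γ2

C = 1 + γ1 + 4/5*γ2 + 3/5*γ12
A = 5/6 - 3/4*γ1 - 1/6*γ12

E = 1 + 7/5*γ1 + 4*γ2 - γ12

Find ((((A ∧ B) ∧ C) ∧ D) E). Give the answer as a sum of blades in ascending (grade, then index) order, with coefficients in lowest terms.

step 1: -5/3 + 3/2*γ1 - 5/3*γ2 + 11/6*γ12
step 2: -5/3 - 1/6*γ1 - 3*γ2 + 37/10*γ12
step 3: -1/3 + 13/10*γ1 - 87/20*γ2 - 2021/600*γ12
step 4: -11569/600 - 1699/100*γ1 - 6803/3000*γ2 + 1651/200*γ12
Answer: -11569/600 - 1699/100*γ1 - 6803/3000*γ2 + 1651/200*γ12


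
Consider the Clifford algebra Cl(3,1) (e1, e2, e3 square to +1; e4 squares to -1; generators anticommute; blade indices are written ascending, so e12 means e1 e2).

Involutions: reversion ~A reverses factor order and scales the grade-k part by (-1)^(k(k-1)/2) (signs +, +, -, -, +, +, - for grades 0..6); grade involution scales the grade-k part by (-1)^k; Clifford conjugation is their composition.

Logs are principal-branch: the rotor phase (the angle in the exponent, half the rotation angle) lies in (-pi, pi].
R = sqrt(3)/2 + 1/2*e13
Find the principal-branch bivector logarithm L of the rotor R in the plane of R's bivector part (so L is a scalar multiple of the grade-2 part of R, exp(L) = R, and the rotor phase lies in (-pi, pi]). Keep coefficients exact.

The scalar part of R is sqrt(3)/2, and that scalar determines the rotor phase on the principal branch; recovering the unit plane as bivector-part over sine of the phase gives L = phase * plane.
Concretely: cos(phase) = sqrt(3)/2 gives phase = ±pi/6, and since phase/sin(phase) is even the sign is immaterial: L = (phase/sin(phase)) * <R>_2 = (pi/3) * <R>_2.
Answer: pi/6*e13


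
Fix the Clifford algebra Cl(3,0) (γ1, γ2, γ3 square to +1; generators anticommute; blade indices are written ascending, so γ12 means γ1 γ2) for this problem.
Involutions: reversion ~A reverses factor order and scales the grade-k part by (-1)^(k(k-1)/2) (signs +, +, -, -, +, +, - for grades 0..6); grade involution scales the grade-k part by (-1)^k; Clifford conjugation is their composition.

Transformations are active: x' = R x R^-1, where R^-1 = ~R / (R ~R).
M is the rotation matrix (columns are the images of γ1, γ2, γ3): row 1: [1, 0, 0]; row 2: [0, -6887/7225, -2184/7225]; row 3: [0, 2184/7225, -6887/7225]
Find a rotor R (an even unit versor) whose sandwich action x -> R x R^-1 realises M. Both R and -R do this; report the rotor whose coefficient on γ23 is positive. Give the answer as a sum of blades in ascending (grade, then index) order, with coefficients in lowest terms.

Method: write R = a + b12*γ12 + b13*γ13 + b23*γ23 with a^2 + b12^2 + b13^2 + b23^2 = 1 (so R^-1 = ~R). Expanding the columns R e_j ~R gives tr M = 4a^2 - 1 and, from the antisymmetric part, M21 - M12 = -4a*b12, M13 - M31 = 4a*b13, M32 - M23 = -4a*b23.
Here tr M = -6549/7225, so a^2 = (1 + tr M)/4 = 169/7225 and a = ±13/85. Taking a = 13/85: M21 - M12 = 0, M13 - M31 = 0, M32 - M23 = 4368/7225, giving b12 = 0, b13 = 0, b23 = -84/85, i.e. R = 13/85 - 84/85*γ23.
Its γ23 coefficient is negative, so report the other preimage -R.
Answer: -13/85 + 84/85*γ23. Why the constraint matters: R and -R act identically through the sandwich — M has trace -6549/7225 either way — so only the sign condition on γ23 picks one of the two preimages.


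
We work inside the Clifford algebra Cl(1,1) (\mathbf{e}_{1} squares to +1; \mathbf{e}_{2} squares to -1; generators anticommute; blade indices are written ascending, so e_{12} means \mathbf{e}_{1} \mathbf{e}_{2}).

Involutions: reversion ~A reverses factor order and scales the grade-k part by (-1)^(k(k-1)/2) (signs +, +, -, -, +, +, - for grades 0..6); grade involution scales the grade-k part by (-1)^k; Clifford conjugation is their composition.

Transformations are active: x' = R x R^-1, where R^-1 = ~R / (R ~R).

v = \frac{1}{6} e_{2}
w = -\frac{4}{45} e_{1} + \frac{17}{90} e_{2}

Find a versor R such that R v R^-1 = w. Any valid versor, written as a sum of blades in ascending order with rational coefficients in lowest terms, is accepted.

Key observation: q(v) = q(w) = -\frac{1}{36} (sandwiches preserve the norm), so R = v + w = -\frac{4}{45} e_{1} + \frac{16}{45} e_{2} works whenever it is invertible — the component of v along it is kept and (v - w)/2 reverses, sending v to w.
Answer: -\frac{4}{45} e_{1} + \frac{16}{45} e_{2}


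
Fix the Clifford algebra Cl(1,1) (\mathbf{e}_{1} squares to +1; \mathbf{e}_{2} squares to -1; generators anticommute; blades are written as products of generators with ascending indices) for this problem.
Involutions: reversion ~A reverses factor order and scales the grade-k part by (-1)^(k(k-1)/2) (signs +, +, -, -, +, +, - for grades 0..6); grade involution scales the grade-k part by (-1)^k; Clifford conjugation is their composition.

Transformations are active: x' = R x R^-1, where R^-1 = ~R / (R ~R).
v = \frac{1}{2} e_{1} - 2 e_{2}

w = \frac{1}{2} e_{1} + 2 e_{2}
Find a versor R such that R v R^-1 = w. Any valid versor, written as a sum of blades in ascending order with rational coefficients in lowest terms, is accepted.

Take R = v + w = e_{1}. Because q(v) = q(w) = -\frac{15}{4}, conjugation by R sends v exactly to w.
Answer: e_{1}


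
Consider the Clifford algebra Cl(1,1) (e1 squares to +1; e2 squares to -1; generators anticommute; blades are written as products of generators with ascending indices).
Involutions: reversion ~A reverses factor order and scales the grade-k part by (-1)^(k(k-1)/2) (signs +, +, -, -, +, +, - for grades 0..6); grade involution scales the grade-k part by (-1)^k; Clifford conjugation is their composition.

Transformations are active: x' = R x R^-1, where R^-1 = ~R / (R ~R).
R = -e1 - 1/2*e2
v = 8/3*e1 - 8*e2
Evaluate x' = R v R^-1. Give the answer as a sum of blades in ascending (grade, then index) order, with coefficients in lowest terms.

~R = -e1 - 1/2*e2, and R ~R = 3/4, so R^-1 = ~R / (3/4).
R v = -20/3 + 28/3*e1 e2
Answer: 136/9*e1 + 152/9*e2


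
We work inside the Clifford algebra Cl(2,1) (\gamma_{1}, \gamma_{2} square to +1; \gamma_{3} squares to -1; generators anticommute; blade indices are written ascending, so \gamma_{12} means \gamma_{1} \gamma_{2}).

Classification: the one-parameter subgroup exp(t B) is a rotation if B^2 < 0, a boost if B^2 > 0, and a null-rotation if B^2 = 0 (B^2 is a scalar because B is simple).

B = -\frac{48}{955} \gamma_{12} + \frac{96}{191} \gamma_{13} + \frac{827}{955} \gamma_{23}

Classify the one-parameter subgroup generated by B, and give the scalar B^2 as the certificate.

B^2 term by term: the squares give (-\frac{48}{955})^2*(\gamma_{12})^2 + (\frac{96}{191})^2*(\gamma_{13})^2 + (\frac{827}{955})^2*(\gamma_{23})^2 = \frac{2304}{912025}*(-1) + \frac{9216}{36481}*(+1) + \frac{683929}{912025}*(+1) = 1 (each basis 2-blade squares to minus the product of its generators' squares); cross terms between blades sharing an index anticommute and cancel. So B^2 = 1.
Answer: boost, certificate B^2 = 1. No conjugation can change B^2 = 1; the sign gives the class.


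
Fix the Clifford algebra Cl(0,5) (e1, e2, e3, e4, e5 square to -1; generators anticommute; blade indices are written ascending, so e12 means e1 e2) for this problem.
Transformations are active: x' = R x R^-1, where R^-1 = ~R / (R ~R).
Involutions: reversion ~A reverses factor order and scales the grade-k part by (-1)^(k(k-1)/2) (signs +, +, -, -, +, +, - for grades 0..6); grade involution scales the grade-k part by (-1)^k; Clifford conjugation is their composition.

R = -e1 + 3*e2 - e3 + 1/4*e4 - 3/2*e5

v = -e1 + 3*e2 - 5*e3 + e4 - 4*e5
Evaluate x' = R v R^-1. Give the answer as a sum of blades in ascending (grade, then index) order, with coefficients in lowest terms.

~R = -e1 + 3*e2 - e3 + 1/4*e4 - 3/2*e5, and R ~R = -213/16, so R^-1 = ~R / (-213/16).
R v = -85/4 + 4*e13 - 3/4*e14 + 5/2*e15 - 12*e23 + 9/4*e24 - 15/2*e25 + 1/4*e34 - 7/2*e35 + 1/2*e45
Answer: -467/213*e1 + 467/71*e2 + 385/213*e3 - 43/213*e4 - 56/71*e5


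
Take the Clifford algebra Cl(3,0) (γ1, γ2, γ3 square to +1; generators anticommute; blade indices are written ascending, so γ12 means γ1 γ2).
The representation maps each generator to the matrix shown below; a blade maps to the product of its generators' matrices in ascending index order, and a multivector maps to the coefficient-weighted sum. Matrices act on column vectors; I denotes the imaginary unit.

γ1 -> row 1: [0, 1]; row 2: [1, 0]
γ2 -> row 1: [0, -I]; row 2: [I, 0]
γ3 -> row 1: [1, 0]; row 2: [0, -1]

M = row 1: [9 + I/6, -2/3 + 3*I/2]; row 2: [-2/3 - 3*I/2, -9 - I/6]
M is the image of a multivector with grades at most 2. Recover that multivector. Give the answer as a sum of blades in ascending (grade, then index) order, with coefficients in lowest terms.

Method: 1, rho(γ1), rho(γ2), rho(γ3) form a trace-orthogonal basis of the 2x2 complex matrices (tr(X Y) = 2 if X = Y, else 0), so M = m0*1 + m1*rho(γ1) + m2*rho(γ2) + m3*rho(γ3) with m0 = tr(M)/2 = 0, m1 = tr(M rho(γ1))/2 = -2/3, m2 = tr(M rho(γ2))/2 = -3/2, m3 = tr(M rho(γ3))/2 = 9 + I/6.
Multiplying table entries, the bivector images are rho(γ12) = I*rho(γ3), rho(γ13) = -I*rho(γ2), rho(γ23) = I*rho(γ1); with real blade coefficients the real parts of m0..m3 are the coefficients of 1, γ1, γ2, γ3 and the imaginary parts give the bivectors (γ23: Im m1, γ13: -Im m2, γ12: Im m3).
Answer: -2/3*γ1 - 3/2*γ2 + 9*γ3 + 1/6*γ12


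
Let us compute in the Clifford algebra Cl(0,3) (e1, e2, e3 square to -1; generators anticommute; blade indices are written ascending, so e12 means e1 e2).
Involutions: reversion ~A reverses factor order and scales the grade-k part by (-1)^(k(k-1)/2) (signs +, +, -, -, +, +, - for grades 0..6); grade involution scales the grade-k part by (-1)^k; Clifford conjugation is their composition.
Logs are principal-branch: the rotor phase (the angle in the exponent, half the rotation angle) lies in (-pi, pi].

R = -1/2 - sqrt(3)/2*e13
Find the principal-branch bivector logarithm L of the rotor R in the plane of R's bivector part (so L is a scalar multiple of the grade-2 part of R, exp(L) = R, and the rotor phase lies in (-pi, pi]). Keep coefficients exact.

The scalar part of R is -1/2, and that scalar determines the rotor phase on the principal branch; recovering the unit plane as bivector-part over sine of the phase gives L = phase * plane.
Concretely: cos(phase) = -1/2 gives phase = ±2*pi/3, and since phase/sin(phase) is even the sign is immaterial: L = (phase/sin(phase)) * <R>_2 = (4*sqrt(3)*pi/9) * <R>_2.
Answer: -2*pi/3*e13


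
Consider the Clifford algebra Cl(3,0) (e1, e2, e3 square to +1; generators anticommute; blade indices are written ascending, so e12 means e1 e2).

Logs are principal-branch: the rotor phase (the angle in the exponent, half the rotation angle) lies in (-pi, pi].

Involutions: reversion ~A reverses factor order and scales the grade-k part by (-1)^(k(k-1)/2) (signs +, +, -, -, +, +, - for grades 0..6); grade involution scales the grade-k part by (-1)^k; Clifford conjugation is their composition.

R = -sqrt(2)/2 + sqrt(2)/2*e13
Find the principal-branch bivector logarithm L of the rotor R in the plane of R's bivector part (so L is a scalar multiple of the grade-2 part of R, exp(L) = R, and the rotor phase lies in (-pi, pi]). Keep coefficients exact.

The scalar part of R is -sqrt(2)/2, which pins the rotor phase on the principal branch; dividing the bivector part by the sine of that phase recovers the unit plane, and L is the phase times that plane.
Concretely: cos(phase) = -sqrt(2)/2 gives phase = ±3*pi/4, and since phase/sin(phase) is even the sign is immaterial: L = (phase/sin(phase)) * <R>_2 = (3*sqrt(2)*pi/4) * <R>_2.
Answer: 3*pi/4*e13


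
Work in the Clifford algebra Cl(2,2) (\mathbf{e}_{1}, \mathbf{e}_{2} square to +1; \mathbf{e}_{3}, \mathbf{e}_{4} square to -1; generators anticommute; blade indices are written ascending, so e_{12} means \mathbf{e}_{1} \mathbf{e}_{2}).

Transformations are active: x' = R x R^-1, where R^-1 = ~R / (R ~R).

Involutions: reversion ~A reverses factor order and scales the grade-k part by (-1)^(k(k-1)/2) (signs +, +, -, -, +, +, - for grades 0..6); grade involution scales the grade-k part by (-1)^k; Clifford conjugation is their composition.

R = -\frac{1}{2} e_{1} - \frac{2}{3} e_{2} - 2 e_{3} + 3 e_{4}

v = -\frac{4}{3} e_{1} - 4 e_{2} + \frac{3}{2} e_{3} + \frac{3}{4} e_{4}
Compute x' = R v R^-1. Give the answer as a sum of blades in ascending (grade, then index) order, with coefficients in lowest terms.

~R = -\frac{1}{2} e_{1} - \frac{2}{3} e_{2} - 2 e_{3} + 3 e_{4}, and R ~R = -\frac{443}{36}, so R^-1 = ~R / (-\frac{443}{36}).
R v = \frac{49}{12} + \frac{10}{9} e_{12} - \frac{41}{12} e_{13} + \frac{29}{8} e_{14} - 9 e_{23} + \frac{23}{2} e_{24} - 6 e_{34}
Answer: \frac{2213}{1329} e_{1} + \frac{1968}{443} e_{2} - \frac{153}{886} e_{3} - \frac{4857}{1772} e_{4}


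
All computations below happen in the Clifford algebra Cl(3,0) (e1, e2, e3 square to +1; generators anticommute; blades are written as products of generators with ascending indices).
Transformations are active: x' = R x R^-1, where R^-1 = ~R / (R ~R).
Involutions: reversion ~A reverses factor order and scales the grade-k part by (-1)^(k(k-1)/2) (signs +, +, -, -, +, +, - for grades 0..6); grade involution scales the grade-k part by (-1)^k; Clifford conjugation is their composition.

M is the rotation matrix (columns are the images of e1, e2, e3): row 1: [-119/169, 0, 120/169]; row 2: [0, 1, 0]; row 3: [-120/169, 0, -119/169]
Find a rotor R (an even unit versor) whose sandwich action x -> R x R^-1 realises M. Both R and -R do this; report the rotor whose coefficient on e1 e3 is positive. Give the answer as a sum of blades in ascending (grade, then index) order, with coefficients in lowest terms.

Method: write R = a + b12*e1 e2 + b13*e1 e3 + b23*e2 e3 with a^2 + b12^2 + b13^2 + b23^2 = 1 (so R^-1 = ~R). Expanding the columns R e_j ~R gives tr M = 4a^2 - 1 and, from the antisymmetric part, M21 - M12 = -4a*b12, M13 - M31 = 4a*b13, M32 - M23 = -4a*b23.
Here tr M = -69/169, so a^2 = (1 + tr M)/4 = 25/169 and a = ±5/13. Taking a = 5/13: M21 - M12 = 0, M13 - M31 = 240/169, M32 - M23 = 0, giving b12 = 0, b13 = 12/13, b23 = 0, i.e. R = 5/13 + 12/13*e1 e3.
Its e1 e3 coefficient is already positive.
Answer: 5/13 + 12/13*e1 e3. Recall the cover is two-to-one: with M of trace -69/169, both preimages act alike, and the stated e1 e3 sign chooses the sheet.
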